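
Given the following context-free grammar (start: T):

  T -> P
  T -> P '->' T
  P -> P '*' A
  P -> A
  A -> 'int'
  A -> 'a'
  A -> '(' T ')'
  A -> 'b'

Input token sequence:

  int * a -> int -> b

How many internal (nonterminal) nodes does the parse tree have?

[T [P [P [A int]] * [A a]] -> [T [P [A int]] -> [T [P [A b]]]]]

11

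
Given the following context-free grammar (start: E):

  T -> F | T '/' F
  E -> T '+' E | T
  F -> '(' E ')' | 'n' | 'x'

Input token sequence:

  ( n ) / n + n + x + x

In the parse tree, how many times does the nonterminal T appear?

[E [T [T [F ( [E [T [F n]]] )]] / [F n]] + [E [T [F n]] + [E [T [F x]] + [E [T [F x]]]]]]

6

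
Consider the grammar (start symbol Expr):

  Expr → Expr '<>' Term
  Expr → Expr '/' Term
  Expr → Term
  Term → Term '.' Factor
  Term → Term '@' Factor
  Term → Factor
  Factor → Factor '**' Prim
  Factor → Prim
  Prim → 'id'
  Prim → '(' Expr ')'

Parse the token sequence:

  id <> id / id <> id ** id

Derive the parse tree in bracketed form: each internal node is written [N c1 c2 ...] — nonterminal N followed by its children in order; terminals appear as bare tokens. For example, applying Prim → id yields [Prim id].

Expr
Expr <> Term
Expr / Term <> Term
Expr <> Term / Term <> Term
Term <> Term / Term <> Term
Factor <> Term / Term <> Term
Prim <> Term / Term <> Term
id <> Term / Term <> Term
id <> Factor / Term <> Term
id <> Prim / Term <> Term
id <> id / Term <> Term
id <> id / Factor <> Term
id <> id / Prim <> Term
id <> id / id <> Term
id <> id / id <> Factor
id <> id / id <> Factor ** Prim
id <> id / id <> Prim ** Prim
id <> id / id <> id ** Prim
id <> id / id <> id ** id

[Expr [Expr [Expr [Expr [Term [Factor [Prim id]]]] <> [Term [Factor [Prim id]]]] / [Term [Factor [Prim id]]]] <> [Term [Factor [Factor [Prim id]] ** [Prim id]]]]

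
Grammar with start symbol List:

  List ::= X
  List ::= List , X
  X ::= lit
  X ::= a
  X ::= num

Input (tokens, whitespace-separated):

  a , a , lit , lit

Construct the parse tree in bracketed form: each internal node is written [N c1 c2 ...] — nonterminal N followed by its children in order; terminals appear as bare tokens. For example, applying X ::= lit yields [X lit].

List
List , X
List , X , X
List , X , X , X
X , X , X , X
a , X , X , X
a , a , X , X
a , a , lit , X
a , a , lit , lit

[List [List [List [List [X a]] , [X a]] , [X lit]] , [X lit]]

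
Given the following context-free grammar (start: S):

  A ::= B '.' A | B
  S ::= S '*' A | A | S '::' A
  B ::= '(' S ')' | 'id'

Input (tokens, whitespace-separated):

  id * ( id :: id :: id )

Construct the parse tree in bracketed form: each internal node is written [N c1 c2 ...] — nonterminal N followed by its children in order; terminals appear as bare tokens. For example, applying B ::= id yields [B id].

S
S * A
A * A
B * A
id * A
id * B
id * ( S )
id * ( S :: A )
id * ( S :: A :: A )
id * ( A :: A :: A )
id * ( B :: A :: A )
id * ( id :: A :: A )
id * ( id :: B :: A )
id * ( id :: id :: A )
id * ( id :: id :: B )
id * ( id :: id :: id )

[S [S [A [B id]]] * [A [B ( [S [S [S [A [B id]]] :: [A [B id]]] :: [A [B id]]] )]]]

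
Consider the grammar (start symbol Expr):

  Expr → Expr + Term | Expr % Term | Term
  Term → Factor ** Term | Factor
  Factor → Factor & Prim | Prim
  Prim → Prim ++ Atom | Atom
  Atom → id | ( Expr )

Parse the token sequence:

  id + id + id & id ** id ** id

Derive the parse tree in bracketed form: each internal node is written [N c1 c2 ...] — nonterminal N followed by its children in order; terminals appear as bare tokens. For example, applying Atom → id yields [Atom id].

[Expr [Expr [Expr [Term [Factor [Prim [Atom id]]]]] + [Term [Factor [Prim [Atom id]]]]] + [Term [Factor [Factor [Prim [Atom id]]] & [Prim [Atom id]]] ** [Term [Factor [Prim [Atom id]]] ** [Term [Factor [Prim [Atom id]]]]]]]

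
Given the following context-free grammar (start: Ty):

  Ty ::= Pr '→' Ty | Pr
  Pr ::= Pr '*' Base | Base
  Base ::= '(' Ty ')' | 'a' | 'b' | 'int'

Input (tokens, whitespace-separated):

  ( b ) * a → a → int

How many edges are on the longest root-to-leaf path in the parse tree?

[Ty [Pr [Pr [Base ( [Ty [Pr [Base b]]] )]] * [Base a]] → [Ty [Pr [Base a]] → [Ty [Pr [Base int]]]]]

7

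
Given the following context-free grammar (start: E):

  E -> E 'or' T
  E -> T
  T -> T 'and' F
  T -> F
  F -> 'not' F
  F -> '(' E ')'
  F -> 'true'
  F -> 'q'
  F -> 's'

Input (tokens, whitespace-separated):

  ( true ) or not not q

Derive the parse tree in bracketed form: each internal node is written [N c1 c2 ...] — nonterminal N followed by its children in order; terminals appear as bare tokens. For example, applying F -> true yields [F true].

E
E or T
T or T
F or T
( E ) or T
( T ) or T
( F ) or T
( true ) or T
( true ) or F
( true ) or not F
( true ) or not not F
( true ) or not not q

[E [E [T [F ( [E [T [F true]]] )]]] or [T [F not [F not [F q]]]]]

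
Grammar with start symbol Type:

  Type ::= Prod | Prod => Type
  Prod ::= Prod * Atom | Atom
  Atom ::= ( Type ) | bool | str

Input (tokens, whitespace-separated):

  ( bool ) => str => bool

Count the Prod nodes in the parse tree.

[Type [Prod [Atom ( [Type [Prod [Atom bool]]] )]] => [Type [Prod [Atom str]] => [Type [Prod [Atom bool]]]]]

4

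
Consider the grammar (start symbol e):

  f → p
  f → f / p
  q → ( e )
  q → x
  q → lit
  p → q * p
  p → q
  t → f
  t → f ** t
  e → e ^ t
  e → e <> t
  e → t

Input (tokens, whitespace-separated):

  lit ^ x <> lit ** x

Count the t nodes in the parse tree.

[e [e [e [t [f [p [q lit]]]]] ^ [t [f [p [q x]]]]] <> [t [f [p [q lit]]] ** [t [f [p [q x]]]]]]

4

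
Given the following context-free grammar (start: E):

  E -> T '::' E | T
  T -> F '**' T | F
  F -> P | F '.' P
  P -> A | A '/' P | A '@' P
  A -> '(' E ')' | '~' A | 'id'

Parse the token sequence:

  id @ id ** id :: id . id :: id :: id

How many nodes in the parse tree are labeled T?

5

[E [T [F [P [A id] @ [P [A id]]]] ** [T [F [P [A id]]]]] :: [E [T [F [F [P [A id]]] . [P [A id]]]] :: [E [T [F [P [A id]]]] :: [E [T [F [P [A id]]]]]]]]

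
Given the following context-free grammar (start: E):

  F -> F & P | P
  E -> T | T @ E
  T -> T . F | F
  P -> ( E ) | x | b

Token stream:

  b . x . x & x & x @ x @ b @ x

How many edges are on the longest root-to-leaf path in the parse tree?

7

[E [T [T [T [F [P b]]] . [F [P x]]] . [F [F [F [P x]] & [P x]] & [P x]]] @ [E [T [F [P x]]] @ [E [T [F [P b]]] @ [E [T [F [P x]]]]]]]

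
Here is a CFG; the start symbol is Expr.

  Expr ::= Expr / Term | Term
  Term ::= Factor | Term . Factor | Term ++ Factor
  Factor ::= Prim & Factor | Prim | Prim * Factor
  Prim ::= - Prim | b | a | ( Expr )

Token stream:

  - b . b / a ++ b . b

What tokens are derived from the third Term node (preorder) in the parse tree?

[Expr [Expr [Term [Term [Factor [Prim - [Prim b]]]] . [Factor [Prim b]]]] / [Term [Term [Term [Factor [Prim a]]] ++ [Factor [Prim b]]] . [Factor [Prim b]]]]

a ++ b . b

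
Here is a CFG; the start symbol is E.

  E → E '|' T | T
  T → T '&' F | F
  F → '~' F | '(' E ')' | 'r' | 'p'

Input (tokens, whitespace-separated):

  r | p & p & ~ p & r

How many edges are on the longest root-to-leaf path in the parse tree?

6

[E [E [T [F r]]] | [T [T [T [T [F p]] & [F p]] & [F ~ [F p]]] & [F r]]]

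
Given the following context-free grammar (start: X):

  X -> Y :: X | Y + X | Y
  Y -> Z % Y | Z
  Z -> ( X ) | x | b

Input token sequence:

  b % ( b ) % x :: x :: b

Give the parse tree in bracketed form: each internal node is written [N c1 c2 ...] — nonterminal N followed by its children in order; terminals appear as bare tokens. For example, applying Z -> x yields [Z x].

X
Y :: X
Z % Y :: X
b % Y :: X
b % Z % Y :: X
b % ( X ) % Y :: X
b % ( Y ) % Y :: X
b % ( Z ) % Y :: X
b % ( b ) % Y :: X
b % ( b ) % Z :: X
b % ( b ) % x :: X
b % ( b ) % x :: Y :: X
b % ( b ) % x :: Z :: X
b % ( b ) % x :: x :: X
b % ( b ) % x :: x :: Y
b % ( b ) % x :: x :: Z
b % ( b ) % x :: x :: b

[X [Y [Z b] % [Y [Z ( [X [Y [Z b]]] )] % [Y [Z x]]]] :: [X [Y [Z x]] :: [X [Y [Z b]]]]]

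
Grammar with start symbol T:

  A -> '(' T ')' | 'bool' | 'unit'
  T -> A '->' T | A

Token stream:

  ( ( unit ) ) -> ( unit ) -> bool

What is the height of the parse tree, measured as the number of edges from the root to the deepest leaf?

[T [A ( [T [A ( [T [A unit]] )]] )] -> [T [A ( [T [A unit]] )] -> [T [A bool]]]]

6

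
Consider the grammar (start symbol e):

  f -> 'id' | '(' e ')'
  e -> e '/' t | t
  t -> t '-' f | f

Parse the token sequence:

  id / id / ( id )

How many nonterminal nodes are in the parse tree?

[e [e [e [t [f id]]] / [t [f id]]] / [t [f ( [e [t [f id]]] )]]]

12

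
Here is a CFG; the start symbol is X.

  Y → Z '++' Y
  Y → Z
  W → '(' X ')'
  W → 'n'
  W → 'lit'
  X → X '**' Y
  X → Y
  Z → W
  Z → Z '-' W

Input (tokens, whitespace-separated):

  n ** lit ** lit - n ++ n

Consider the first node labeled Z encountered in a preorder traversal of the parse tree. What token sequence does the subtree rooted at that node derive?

[X [X [X [Y [Z [W n]]]] ** [Y [Z [W lit]]]] ** [Y [Z [Z [W lit]] - [W n]] ++ [Y [Z [W n]]]]]

n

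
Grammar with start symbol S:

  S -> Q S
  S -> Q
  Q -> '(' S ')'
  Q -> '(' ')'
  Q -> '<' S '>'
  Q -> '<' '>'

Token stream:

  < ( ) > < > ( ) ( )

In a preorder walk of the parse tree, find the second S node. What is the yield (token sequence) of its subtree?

( )

[S [Q < [S [Q ( )]] >] [S [Q < >] [S [Q ( )] [S [Q ( )]]]]]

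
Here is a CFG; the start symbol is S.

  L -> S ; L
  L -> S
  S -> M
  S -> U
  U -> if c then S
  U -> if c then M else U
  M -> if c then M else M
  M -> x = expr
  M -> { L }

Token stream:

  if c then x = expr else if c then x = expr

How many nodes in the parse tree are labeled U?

2

[S [U if c then [M x = expr] else [U if c then [S [M x = expr]]]]]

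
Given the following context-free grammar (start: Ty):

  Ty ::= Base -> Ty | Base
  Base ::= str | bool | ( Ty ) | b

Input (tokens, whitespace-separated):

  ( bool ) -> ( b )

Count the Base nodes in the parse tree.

4

[Ty [Base ( [Ty [Base bool]] )] -> [Ty [Base ( [Ty [Base b]] )]]]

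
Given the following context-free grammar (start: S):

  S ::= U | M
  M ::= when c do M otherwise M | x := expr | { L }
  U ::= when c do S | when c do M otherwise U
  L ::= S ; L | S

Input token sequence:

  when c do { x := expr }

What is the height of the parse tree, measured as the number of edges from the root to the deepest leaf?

[S [U when c do [S [M { [L [S [M x := expr]]] }]]]]

7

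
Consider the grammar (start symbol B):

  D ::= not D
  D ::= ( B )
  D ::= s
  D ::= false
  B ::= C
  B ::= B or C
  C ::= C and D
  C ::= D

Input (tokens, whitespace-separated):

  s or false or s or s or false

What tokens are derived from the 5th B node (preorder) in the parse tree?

s

[B [B [B [B [B [C [D s]]] or [C [D false]]] or [C [D s]]] or [C [D s]]] or [C [D false]]]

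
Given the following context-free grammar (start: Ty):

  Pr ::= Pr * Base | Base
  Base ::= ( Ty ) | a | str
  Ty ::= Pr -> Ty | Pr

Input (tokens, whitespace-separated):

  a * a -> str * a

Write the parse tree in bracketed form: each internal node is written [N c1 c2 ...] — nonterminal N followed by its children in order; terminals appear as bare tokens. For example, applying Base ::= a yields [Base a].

Ty
Pr -> Ty
Pr * Base -> Ty
Base * Base -> Ty
a * Base -> Ty
a * a -> Ty
a * a -> Pr
a * a -> Pr * Base
a * a -> Base * Base
a * a -> str * Base
a * a -> str * a

[Ty [Pr [Pr [Base a]] * [Base a]] -> [Ty [Pr [Pr [Base str]] * [Base a]]]]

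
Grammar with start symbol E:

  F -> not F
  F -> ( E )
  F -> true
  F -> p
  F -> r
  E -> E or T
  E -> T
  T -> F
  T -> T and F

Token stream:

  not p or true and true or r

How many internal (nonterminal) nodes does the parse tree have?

12

[E [E [E [T [F not [F p]]]] or [T [T [F true]] and [F true]]] or [T [F r]]]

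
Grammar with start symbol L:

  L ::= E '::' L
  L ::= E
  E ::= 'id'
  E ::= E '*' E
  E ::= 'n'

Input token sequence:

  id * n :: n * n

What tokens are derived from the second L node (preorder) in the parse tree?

[L [E [E id] * [E n]] :: [L [E [E n] * [E n]]]]

n * n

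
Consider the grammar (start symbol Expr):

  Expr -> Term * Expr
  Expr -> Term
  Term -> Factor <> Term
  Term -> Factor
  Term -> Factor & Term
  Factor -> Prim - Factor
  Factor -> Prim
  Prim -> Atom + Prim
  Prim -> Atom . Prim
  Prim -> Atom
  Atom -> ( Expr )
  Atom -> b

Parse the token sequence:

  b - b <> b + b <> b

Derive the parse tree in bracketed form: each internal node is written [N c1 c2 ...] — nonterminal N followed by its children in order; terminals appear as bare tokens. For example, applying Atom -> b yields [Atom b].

[Expr [Term [Factor [Prim [Atom b]] - [Factor [Prim [Atom b]]]] <> [Term [Factor [Prim [Atom b] + [Prim [Atom b]]]] <> [Term [Factor [Prim [Atom b]]]]]]]

Expr
Term
Factor <> Term
Prim - Factor <> Term
Atom - Factor <> Term
b - Factor <> Term
b - Prim <> Term
b - Atom <> Term
b - b <> Term
b - b <> Factor <> Term
b - b <> Prim <> Term
b - b <> Atom + Prim <> Term
b - b <> b + Prim <> Term
b - b <> b + Atom <> Term
b - b <> b + b <> Term
b - b <> b + b <> Factor
b - b <> b + b <> Prim
b - b <> b + b <> Atom
b - b <> b + b <> b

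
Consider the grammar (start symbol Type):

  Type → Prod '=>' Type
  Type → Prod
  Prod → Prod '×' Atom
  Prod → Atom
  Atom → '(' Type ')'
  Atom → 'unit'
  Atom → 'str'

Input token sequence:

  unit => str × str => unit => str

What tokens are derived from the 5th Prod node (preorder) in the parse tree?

str

[Type [Prod [Atom unit]] => [Type [Prod [Prod [Atom str]] × [Atom str]] => [Type [Prod [Atom unit]] => [Type [Prod [Atom str]]]]]]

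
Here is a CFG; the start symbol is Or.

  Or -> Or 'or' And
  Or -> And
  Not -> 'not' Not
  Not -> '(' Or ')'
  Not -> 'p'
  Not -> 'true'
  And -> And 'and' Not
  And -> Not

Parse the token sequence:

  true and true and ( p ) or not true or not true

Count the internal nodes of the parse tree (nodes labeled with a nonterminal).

[Or [Or [Or [And [And [And [Not true]] and [Not true]] and [Not ( [Or [And [Not p]]] )]]] or [And [Not not [Not true]]]] or [And [Not not [Not true]]]]

18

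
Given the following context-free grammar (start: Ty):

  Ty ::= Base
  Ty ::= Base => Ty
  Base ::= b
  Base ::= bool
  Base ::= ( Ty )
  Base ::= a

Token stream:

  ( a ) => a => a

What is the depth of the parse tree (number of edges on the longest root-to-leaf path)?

4

[Ty [Base ( [Ty [Base a]] )] => [Ty [Base a] => [Ty [Base a]]]]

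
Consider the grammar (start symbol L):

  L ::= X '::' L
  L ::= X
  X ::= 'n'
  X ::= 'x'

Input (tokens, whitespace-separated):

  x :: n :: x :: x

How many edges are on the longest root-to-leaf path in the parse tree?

[L [X x] :: [L [X n] :: [L [X x] :: [L [X x]]]]]

5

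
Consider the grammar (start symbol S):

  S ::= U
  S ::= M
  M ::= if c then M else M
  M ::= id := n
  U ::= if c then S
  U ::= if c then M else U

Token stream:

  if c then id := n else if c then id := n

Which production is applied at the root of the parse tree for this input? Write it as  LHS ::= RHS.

[S [U if c then [M id := n] else [U if c then [S [M id := n]]]]]

S ::= U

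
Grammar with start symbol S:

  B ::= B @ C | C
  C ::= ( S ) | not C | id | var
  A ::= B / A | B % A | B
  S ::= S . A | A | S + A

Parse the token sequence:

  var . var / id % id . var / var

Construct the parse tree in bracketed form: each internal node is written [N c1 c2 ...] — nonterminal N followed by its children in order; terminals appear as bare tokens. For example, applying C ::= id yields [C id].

[S [S [S [A [B [C var]]]] . [A [B [C var]] / [A [B [C id]] % [A [B [C id]]]]]] . [A [B [C var]] / [A [B [C var]]]]]

S
S . A
S . A . A
A . A . A
B . A . A
C . A . A
var . A . A
var . B / A . A
var . C / A . A
var . var / A . A
var . var / B % A . A
var . var / C % A . A
var . var / id % A . A
var . var / id % B . A
var . var / id % C . A
var . var / id % id . A
var . var / id % id . B / A
var . var / id % id . C / A
var . var / id % id . var / A
var . var / id % id . var / B
var . var / id % id . var / C
var . var / id % id . var / var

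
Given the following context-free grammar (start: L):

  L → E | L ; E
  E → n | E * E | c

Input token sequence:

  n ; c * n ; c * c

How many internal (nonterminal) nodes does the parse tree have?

[L [L [L [E n]] ; [E [E c] * [E n]]] ; [E [E c] * [E c]]]

10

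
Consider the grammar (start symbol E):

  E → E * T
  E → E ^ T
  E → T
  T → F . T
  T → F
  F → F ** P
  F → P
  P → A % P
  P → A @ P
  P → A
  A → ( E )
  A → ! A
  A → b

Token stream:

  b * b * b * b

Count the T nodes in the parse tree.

4

[E [E [E [E [T [F [P [A b]]]]] * [T [F [P [A b]]]]] * [T [F [P [A b]]]]] * [T [F [P [A b]]]]]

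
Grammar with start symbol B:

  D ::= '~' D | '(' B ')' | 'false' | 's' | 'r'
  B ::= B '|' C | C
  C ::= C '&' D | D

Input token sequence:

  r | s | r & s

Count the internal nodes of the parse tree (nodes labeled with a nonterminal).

11

[B [B [B [C [D r]]] | [C [D s]]] | [C [C [D r]] & [D s]]]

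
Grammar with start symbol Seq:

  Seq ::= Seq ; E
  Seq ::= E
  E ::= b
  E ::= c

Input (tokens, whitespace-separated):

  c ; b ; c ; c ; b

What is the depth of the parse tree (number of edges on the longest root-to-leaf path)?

[Seq [Seq [Seq [Seq [Seq [E c]] ; [E b]] ; [E c]] ; [E c]] ; [E b]]

6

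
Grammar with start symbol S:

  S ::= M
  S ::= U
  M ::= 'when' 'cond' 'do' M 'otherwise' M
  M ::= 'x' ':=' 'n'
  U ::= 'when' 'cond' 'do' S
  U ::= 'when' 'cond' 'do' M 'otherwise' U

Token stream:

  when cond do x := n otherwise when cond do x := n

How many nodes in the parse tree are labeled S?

2

[S [U when cond do [M x := n] otherwise [U when cond do [S [M x := n]]]]]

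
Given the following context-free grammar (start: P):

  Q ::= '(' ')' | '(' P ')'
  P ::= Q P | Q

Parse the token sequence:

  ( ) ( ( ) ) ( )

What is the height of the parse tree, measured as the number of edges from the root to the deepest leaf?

[P [Q ( )] [P [Q ( [P [Q ( )]] )] [P [Q ( )]]]]

5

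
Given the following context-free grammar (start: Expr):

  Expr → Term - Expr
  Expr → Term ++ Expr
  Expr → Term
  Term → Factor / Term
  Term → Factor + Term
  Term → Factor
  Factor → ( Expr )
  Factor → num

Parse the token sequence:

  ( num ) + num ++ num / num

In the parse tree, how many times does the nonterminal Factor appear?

[Expr [Term [Factor ( [Expr [Term [Factor num]]] )] + [Term [Factor num]]] ++ [Expr [Term [Factor num] / [Term [Factor num]]]]]

5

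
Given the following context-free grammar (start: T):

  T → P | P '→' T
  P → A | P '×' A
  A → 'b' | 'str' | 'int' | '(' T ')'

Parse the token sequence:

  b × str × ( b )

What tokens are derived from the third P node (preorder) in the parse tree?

b

[T [P [P [P [A b]] × [A str]] × [A ( [T [P [A b]]] )]]]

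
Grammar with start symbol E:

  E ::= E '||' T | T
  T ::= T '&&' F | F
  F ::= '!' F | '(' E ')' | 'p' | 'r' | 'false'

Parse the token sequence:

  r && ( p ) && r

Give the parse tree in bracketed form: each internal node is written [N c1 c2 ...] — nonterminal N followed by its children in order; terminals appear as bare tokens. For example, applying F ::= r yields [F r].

E
T
T && F
T && F && F
F && F && F
r && F && F
r && ( E ) && F
r && ( T ) && F
r && ( F ) && F
r && ( p ) && F
r && ( p ) && r

[E [T [T [T [F r]] && [F ( [E [T [F p]]] )]] && [F r]]]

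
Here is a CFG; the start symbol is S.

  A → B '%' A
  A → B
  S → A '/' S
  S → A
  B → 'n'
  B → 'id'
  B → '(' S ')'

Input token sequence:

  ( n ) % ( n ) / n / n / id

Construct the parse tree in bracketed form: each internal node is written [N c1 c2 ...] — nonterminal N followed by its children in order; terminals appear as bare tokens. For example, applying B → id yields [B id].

[S [A [B ( [S [A [B n]]] )] % [A [B ( [S [A [B n]]] )]]] / [S [A [B n]] / [S [A [B n]] / [S [A [B id]]]]]]

S
A / S
B % A / S
( S ) % A / S
( A ) % A / S
( B ) % A / S
( n ) % A / S
( n ) % B / S
( n ) % ( S ) / S
( n ) % ( A ) / S
( n ) % ( B ) / S
( n ) % ( n ) / S
( n ) % ( n ) / A / S
( n ) % ( n ) / B / S
( n ) % ( n ) / n / S
( n ) % ( n ) / n / A / S
( n ) % ( n ) / n / B / S
( n ) % ( n ) / n / n / S
( n ) % ( n ) / n / n / A
( n ) % ( n ) / n / n / B
( n ) % ( n ) / n / n / id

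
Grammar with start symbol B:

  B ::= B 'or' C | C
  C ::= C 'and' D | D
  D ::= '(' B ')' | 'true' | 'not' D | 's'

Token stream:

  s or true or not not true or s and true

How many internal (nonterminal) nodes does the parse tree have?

[B [B [B [B [C [D s]]] or [C [D true]]] or [C [D not [D not [D true]]]]] or [C [C [D s]] and [D true]]]

16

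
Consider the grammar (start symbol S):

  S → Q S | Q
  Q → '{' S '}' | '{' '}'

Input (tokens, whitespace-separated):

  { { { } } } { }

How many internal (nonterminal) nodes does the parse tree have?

[S [Q { [S [Q { [S [Q { }]] }]] }] [S [Q { }]]]

8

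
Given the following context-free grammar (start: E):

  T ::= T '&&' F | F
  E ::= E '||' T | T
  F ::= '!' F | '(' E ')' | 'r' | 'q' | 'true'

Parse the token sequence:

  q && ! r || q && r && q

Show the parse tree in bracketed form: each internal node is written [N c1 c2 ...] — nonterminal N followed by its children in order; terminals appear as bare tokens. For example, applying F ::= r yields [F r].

E
E || T
T || T
T && F || T
F && F || T
q && F || T
q && ! F || T
q && ! r || T
q && ! r || T && F
q && ! r || T && F && F
q && ! r || F && F && F
q && ! r || q && F && F
q && ! r || q && r && F
q && ! r || q && r && q

[E [E [T [T [F q]] && [F ! [F r]]]] || [T [T [T [F q]] && [F r]] && [F q]]]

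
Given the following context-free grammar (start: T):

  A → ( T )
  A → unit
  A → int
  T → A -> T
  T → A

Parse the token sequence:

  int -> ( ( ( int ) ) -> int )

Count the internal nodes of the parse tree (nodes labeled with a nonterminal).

12

[T [A int] -> [T [A ( [T [A ( [T [A ( [T [A int]] )]] )] -> [T [A int]]] )]]]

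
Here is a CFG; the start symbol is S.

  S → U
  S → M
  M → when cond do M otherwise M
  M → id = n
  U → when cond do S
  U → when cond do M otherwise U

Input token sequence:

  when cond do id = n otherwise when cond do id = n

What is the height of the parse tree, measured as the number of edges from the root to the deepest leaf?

5

[S [U when cond do [M id = n] otherwise [U when cond do [S [M id = n]]]]]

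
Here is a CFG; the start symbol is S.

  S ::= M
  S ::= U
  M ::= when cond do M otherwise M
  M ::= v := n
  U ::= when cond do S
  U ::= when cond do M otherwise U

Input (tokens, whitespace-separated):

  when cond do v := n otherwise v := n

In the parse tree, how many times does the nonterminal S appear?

1

[S [M when cond do [M v := n] otherwise [M v := n]]]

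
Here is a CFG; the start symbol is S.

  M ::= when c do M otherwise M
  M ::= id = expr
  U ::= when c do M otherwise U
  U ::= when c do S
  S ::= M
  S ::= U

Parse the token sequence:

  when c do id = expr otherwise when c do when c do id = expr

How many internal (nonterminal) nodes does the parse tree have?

8

[S [U when c do [M id = expr] otherwise [U when c do [S [U when c do [S [M id = expr]]]]]]]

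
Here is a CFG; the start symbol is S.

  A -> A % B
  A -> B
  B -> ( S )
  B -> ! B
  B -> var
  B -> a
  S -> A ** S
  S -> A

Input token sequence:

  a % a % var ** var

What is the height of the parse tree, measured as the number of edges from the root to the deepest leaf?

[S [A [A [A [B a]] % [B a]] % [B var]] ** [S [A [B var]]]]

5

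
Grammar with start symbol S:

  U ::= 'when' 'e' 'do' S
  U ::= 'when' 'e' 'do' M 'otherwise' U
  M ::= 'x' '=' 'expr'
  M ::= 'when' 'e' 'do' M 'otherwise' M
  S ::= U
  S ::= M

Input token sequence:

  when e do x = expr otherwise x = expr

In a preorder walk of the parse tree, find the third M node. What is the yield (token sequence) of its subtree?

[S [M when e do [M x = expr] otherwise [M x = expr]]]

x = expr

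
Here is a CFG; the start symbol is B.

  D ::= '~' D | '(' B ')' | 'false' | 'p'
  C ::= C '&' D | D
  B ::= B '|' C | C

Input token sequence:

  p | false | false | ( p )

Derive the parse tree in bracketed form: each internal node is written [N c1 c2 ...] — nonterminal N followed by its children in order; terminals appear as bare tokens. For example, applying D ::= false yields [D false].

B
B | C
B | C | C
B | C | C | C
C | C | C | C
D | C | C | C
p | C | C | C
p | D | C | C
p | false | C | C
p | false | D | C
p | false | false | C
p | false | false | D
p | false | false | ( B )
p | false | false | ( C )
p | false | false | ( D )
p | false | false | ( p )

[B [B [B [B [C [D p]]] | [C [D false]]] | [C [D false]]] | [C [D ( [B [C [D p]]] )]]]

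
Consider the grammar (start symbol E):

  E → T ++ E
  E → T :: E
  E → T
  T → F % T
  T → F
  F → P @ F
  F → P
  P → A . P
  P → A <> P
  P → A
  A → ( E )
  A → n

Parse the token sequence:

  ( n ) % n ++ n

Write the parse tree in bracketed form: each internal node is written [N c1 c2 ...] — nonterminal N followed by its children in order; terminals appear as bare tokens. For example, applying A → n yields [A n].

E
T ++ E
F % T ++ E
P % T ++ E
A % T ++ E
( E ) % T ++ E
( T ) % T ++ E
( F ) % T ++ E
( P ) % T ++ E
( A ) % T ++ E
( n ) % T ++ E
( n ) % F ++ E
( n ) % P ++ E
( n ) % A ++ E
( n ) % n ++ E
( n ) % n ++ T
( n ) % n ++ F
( n ) % n ++ P
( n ) % n ++ A
( n ) % n ++ n

[E [T [F [P [A ( [E [T [F [P [A n]]]]] )]]] % [T [F [P [A n]]]]] ++ [E [T [F [P [A n]]]]]]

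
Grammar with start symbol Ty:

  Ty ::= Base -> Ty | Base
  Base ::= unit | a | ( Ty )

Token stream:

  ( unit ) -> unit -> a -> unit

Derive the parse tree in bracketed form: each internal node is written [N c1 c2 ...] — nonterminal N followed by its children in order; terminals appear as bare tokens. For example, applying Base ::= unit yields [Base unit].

Ty
Base -> Ty
( Ty ) -> Ty
( Base ) -> Ty
( unit ) -> Ty
( unit ) -> Base -> Ty
( unit ) -> unit -> Ty
( unit ) -> unit -> Base -> Ty
( unit ) -> unit -> a -> Ty
( unit ) -> unit -> a -> Base
( unit ) -> unit -> a -> unit

[Ty [Base ( [Ty [Base unit]] )] -> [Ty [Base unit] -> [Ty [Base a] -> [Ty [Base unit]]]]]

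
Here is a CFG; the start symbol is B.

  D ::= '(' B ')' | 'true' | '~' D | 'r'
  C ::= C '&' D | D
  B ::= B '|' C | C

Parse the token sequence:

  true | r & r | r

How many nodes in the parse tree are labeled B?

3

[B [B [B [C [D true]]] | [C [C [D r]] & [D r]]] | [C [D r]]]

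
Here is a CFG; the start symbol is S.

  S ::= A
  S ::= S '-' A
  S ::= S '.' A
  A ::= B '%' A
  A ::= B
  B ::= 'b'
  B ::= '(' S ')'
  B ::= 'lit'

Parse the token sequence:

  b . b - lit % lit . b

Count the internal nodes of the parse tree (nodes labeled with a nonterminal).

14

[S [S [S [S [A [B b]]] . [A [B b]]] - [A [B lit] % [A [B lit]]]] . [A [B b]]]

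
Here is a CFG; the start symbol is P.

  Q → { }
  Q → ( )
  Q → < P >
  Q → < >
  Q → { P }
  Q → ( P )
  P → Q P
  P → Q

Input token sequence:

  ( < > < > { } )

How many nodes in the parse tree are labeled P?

4

[P [Q ( [P [Q < >] [P [Q < >] [P [Q { }]]]] )]]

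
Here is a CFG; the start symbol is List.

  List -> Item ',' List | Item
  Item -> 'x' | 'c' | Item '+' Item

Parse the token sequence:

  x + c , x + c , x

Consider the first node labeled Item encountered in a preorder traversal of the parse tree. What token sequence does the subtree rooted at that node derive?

x + c

[List [Item [Item x] + [Item c]] , [List [Item [Item x] + [Item c]] , [List [Item x]]]]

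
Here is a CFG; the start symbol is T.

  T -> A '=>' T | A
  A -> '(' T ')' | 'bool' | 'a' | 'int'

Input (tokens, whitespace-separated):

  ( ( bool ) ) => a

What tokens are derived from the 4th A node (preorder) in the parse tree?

a

[T [A ( [T [A ( [T [A bool]] )]] )] => [T [A a]]]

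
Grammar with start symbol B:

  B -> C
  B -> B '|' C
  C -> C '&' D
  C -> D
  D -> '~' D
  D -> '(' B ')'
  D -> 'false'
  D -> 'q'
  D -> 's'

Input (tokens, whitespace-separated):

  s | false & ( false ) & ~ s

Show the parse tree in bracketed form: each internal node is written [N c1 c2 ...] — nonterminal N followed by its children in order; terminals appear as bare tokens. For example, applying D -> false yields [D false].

[B [B [C [D s]]] | [C [C [C [D false]] & [D ( [B [C [D false]]] )]] & [D ~ [D s]]]]

B
B | C
C | C
D | C
s | C
s | C & D
s | C & D & D
s | D & D & D
s | false & D & D
s | false & ( B ) & D
s | false & ( C ) & D
s | false & ( D ) & D
s | false & ( false ) & D
s | false & ( false ) & ~ D
s | false & ( false ) & ~ s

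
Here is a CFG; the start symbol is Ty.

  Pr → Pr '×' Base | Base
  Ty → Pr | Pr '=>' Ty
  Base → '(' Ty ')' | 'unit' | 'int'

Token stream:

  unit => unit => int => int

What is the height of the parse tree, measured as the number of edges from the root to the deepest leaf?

[Ty [Pr [Base unit]] => [Ty [Pr [Base unit]] => [Ty [Pr [Base int]] => [Ty [Pr [Base int]]]]]]

6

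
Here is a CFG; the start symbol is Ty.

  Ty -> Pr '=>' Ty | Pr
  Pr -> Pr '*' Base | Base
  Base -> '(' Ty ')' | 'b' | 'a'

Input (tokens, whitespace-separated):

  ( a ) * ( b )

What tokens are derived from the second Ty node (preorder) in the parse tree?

[Ty [Pr [Pr [Base ( [Ty [Pr [Base a]]] )]] * [Base ( [Ty [Pr [Base b]]] )]]]

a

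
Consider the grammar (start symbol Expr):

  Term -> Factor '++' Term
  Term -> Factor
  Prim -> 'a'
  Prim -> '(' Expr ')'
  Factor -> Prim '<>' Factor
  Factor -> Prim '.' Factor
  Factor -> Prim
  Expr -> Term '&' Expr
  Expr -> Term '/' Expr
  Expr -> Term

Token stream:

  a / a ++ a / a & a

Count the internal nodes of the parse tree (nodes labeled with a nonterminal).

19

[Expr [Term [Factor [Prim a]]] / [Expr [Term [Factor [Prim a]] ++ [Term [Factor [Prim a]]]] / [Expr [Term [Factor [Prim a]]] & [Expr [Term [Factor [Prim a]]]]]]]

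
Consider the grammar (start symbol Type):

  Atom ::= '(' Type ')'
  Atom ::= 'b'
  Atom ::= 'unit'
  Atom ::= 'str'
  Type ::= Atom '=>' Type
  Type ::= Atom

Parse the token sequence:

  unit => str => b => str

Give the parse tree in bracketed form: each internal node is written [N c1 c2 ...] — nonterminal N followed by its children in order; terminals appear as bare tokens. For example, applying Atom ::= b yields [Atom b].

Type
Atom => Type
unit => Type
unit => Atom => Type
unit => str => Type
unit => str => Atom => Type
unit => str => b => Type
unit => str => b => Atom
unit => str => b => str

[Type [Atom unit] => [Type [Atom str] => [Type [Atom b] => [Type [Atom str]]]]]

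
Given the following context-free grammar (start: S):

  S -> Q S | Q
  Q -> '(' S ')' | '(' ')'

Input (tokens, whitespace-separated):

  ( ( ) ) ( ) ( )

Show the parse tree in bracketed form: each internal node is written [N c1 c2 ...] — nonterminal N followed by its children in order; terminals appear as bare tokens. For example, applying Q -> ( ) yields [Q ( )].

[S [Q ( [S [Q ( )]] )] [S [Q ( )] [S [Q ( )]]]]

S
Q S
( S ) S
( Q ) S
( ( ) ) S
( ( ) ) Q S
( ( ) ) ( ) S
( ( ) ) ( ) Q
( ( ) ) ( ) ( )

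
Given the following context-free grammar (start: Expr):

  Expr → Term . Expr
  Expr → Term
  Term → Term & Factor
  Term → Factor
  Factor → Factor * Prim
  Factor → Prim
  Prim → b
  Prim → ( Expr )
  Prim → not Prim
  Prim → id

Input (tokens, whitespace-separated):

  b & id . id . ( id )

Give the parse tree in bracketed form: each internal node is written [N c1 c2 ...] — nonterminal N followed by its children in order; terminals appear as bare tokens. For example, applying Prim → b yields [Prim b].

Expr
Term . Expr
Term & Factor . Expr
Factor & Factor . Expr
Prim & Factor . Expr
b & Factor . Expr
b & Prim . Expr
b & id . Expr
b & id . Term . Expr
b & id . Factor . Expr
b & id . Prim . Expr
b & id . id . Expr
b & id . id . Term
b & id . id . Factor
b & id . id . Prim
b & id . id . ( Expr )
b & id . id . ( Term )
b & id . id . ( Factor )
b & id . id . ( Prim )
b & id . id . ( id )

[Expr [Term [Term [Factor [Prim b]]] & [Factor [Prim id]]] . [Expr [Term [Factor [Prim id]]] . [Expr [Term [Factor [Prim ( [Expr [Term [Factor [Prim id]]]] )]]]]]]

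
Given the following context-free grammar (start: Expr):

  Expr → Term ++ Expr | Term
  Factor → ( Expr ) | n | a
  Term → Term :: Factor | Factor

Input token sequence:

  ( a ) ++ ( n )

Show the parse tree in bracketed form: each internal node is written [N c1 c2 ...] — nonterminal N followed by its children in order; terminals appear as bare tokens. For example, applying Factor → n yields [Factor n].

[Expr [Term [Factor ( [Expr [Term [Factor a]]] )]] ++ [Expr [Term [Factor ( [Expr [Term [Factor n]]] )]]]]

Expr
Term ++ Expr
Factor ++ Expr
( Expr ) ++ Expr
( Term ) ++ Expr
( Factor ) ++ Expr
( a ) ++ Expr
( a ) ++ Term
( a ) ++ Factor
( a ) ++ ( Expr )
( a ) ++ ( Term )
( a ) ++ ( Factor )
( a ) ++ ( n )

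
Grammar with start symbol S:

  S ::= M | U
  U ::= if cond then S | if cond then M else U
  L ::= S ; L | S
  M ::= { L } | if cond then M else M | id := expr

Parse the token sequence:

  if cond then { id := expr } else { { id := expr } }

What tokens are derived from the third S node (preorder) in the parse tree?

[S [M if cond then [M { [L [S [M id := expr]]] }] else [M { [L [S [M { [L [S [M id := expr]]] }]]] }]]]

{ id := expr }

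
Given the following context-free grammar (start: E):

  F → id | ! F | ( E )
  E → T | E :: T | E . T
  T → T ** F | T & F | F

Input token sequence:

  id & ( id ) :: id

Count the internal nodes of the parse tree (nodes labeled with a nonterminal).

11

[E [E [T [T [F id]] & [F ( [E [T [F id]]] )]]] :: [T [F id]]]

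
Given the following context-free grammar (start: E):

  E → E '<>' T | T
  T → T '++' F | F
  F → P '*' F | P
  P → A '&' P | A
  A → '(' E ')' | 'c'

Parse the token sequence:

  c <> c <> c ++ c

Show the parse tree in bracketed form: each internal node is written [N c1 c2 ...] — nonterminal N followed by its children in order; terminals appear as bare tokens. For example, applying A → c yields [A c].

[E [E [E [T [F [P [A c]]]]] <> [T [F [P [A c]]]]] <> [T [T [F [P [A c]]]] ++ [F [P [A c]]]]]

E
E <> T
E <> T <> T
T <> T <> T
F <> T <> T
P <> T <> T
A <> T <> T
c <> T <> T
c <> F <> T
c <> P <> T
c <> A <> T
c <> c <> T
c <> c <> T ++ F
c <> c <> F ++ F
c <> c <> P ++ F
c <> c <> A ++ F
c <> c <> c ++ F
c <> c <> c ++ P
c <> c <> c ++ A
c <> c <> c ++ c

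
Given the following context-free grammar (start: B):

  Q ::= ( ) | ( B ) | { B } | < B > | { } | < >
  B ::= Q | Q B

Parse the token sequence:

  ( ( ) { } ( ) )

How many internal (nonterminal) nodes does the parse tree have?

8

[B [Q ( [B [Q ( )] [B [Q { }] [B [Q ( )]]]] )]]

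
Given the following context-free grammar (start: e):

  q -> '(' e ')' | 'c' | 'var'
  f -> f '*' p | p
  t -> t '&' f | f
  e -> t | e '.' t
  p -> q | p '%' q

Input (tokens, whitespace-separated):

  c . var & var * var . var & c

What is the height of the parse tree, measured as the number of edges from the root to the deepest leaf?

[e [e [e [t [f [p [q c]]]]] . [t [t [f [p [q var]]]] & [f [f [p [q var]]] * [p [q var]]]]] . [t [t [f [p [q var]]]] & [f [p [q c]]]]]

7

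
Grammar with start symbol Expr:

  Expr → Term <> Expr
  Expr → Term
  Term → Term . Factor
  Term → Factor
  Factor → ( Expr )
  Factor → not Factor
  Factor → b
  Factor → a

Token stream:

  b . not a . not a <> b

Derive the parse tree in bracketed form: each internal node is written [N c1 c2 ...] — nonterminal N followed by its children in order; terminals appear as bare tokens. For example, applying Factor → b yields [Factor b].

[Expr [Term [Term [Term [Factor b]] . [Factor not [Factor a]]] . [Factor not [Factor a]]] <> [Expr [Term [Factor b]]]]

Expr
Term <> Expr
Term . Factor <> Expr
Term . Factor . Factor <> Expr
Factor . Factor . Factor <> Expr
b . Factor . Factor <> Expr
b . not Factor . Factor <> Expr
b . not a . Factor <> Expr
b . not a . not Factor <> Expr
b . not a . not a <> Expr
b . not a . not a <> Term
b . not a . not a <> Factor
b . not a . not a <> b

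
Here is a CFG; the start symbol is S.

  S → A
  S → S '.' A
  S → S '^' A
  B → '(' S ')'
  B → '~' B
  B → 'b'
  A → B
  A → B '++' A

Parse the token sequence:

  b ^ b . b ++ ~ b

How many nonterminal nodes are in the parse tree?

12

[S [S [S [A [B b]]] ^ [A [B b]]] . [A [B b] ++ [A [B ~ [B b]]]]]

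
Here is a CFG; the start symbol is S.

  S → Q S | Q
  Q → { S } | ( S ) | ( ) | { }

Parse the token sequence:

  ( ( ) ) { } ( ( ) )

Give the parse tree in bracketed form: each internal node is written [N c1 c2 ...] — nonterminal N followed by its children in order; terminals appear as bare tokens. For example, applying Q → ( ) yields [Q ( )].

[S [Q ( [S [Q ( )]] )] [S [Q { }] [S [Q ( [S [Q ( )]] )]]]]

S
Q S
( S ) S
( Q ) S
( ( ) ) S
( ( ) ) Q S
( ( ) ) { } S
( ( ) ) { } Q
( ( ) ) { } ( S )
( ( ) ) { } ( Q )
( ( ) ) { } ( ( ) )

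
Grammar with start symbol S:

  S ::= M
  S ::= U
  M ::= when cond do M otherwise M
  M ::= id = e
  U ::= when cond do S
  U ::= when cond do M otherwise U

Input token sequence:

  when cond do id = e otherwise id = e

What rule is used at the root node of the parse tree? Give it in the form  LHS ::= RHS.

S ::= M

[S [M when cond do [M id = e] otherwise [M id = e]]]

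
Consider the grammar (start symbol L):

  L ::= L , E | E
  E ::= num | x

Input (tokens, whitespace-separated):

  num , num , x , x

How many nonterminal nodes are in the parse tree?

[L [L [L [L [E num]] , [E num]] , [E x]] , [E x]]

8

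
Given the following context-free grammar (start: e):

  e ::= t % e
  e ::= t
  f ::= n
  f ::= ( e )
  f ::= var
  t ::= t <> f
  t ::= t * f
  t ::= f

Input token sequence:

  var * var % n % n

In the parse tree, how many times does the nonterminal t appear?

4

[e [t [t [f var]] * [f var]] % [e [t [f n]] % [e [t [f n]]]]]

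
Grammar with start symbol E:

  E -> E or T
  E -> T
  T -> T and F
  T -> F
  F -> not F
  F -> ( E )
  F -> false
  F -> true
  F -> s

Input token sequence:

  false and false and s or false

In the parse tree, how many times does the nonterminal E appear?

2

[E [E [T [T [T [F false]] and [F false]] and [F s]]] or [T [F false]]]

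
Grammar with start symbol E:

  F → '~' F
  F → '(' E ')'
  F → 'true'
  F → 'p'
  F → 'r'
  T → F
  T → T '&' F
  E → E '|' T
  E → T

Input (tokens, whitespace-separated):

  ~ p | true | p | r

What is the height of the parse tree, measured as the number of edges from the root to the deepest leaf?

[E [E [E [E [T [F ~ [F p]]]] | [T [F true]]] | [T [F p]]] | [T [F r]]]

7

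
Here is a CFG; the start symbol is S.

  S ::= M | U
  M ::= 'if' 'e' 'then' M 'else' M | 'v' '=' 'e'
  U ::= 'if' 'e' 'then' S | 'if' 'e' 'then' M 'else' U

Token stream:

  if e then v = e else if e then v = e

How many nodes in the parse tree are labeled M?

[S [U if e then [M v = e] else [U if e then [S [M v = e]]]]]

2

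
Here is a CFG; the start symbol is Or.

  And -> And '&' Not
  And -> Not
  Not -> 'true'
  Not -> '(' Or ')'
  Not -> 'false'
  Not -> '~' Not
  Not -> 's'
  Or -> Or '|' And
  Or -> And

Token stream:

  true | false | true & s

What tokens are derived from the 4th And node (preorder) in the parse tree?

true

[Or [Or [Or [And [Not true]]] | [And [Not false]]] | [And [And [Not true]] & [Not s]]]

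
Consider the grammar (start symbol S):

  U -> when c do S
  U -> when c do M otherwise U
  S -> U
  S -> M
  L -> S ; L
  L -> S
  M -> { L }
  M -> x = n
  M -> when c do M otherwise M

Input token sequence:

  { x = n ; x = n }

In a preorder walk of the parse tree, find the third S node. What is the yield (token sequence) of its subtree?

x = n

[S [M { [L [S [M x = n]] ; [L [S [M x = n]]]] }]]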